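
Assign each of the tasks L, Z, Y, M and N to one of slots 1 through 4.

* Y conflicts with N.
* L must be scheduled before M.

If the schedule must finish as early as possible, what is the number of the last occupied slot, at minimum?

2

The precedence chain requires at least 2 distinct slots.
2 works (last occupied slot: 2): for example Z -> 1, M -> 2, L -> 1, N -> 2, Y -> 1.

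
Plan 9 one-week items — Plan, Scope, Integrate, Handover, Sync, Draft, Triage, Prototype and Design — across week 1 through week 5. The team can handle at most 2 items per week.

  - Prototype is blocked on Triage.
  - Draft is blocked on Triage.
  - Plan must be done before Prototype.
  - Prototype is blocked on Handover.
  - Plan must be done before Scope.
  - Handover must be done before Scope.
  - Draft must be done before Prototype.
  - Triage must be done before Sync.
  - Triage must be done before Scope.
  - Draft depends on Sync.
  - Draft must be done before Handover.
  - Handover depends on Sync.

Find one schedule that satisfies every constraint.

Plan in week 1; Prototype in week 5; Handover in week 4; Draft in week 3; Triage in week 1; Sync in week 2; Design in week 3; Scope in week 5; Integrate in week 2

Checking: Draft(week 3) before Prototype(week 5); Sync(week 2) before Draft(week 3); Draft(week 3) before Handover(week 4); Handover(week 4) before Scope(week 5); Triage(week 1) before Draft(week 3); Sync(week 2) before Handover(week 4); Handover(week 4) before Prototype(week 5); Plan(week 1) before Prototype(week 5); Triage(week 1) before Prototype(week 5); Plan(week 1) before Scope(week 5); Triage(week 1) before Scope(week 5); Triage(week 1) before Sync(week 2); max 2 per week (cap 2).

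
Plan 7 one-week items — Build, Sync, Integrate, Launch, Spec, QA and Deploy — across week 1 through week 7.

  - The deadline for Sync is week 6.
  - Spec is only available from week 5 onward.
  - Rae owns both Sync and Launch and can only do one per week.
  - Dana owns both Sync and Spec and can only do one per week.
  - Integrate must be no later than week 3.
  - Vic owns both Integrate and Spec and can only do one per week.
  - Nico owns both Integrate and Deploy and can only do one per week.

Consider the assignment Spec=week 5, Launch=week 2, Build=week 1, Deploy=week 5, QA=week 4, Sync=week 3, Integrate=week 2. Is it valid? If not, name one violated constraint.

Yes

The deadline for Sync is week 6 — holds.
Integrate must be no later than week 3 — holds.
Vic owns both Integrate and Spec and can only do one per week — holds.
Rae owns both Sync and Launch and can only do one per week — holds.
Nico owns both Integrate and Deploy and can only do one per week — holds.
Spec is only available from week 5 onward — holds.
Dana owns both Sync and Spec and can only do one per week — holds.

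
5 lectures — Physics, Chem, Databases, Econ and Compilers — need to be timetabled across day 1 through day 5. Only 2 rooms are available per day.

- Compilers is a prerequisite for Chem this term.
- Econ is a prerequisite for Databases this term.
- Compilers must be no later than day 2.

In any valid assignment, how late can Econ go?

day 4

Downstream work caps Econ at day 4.
Econ at day 4 is achievable: Econ in day 4, Physics in day 1, Compilers in day 1, Chem in day 2, Databases in day 5.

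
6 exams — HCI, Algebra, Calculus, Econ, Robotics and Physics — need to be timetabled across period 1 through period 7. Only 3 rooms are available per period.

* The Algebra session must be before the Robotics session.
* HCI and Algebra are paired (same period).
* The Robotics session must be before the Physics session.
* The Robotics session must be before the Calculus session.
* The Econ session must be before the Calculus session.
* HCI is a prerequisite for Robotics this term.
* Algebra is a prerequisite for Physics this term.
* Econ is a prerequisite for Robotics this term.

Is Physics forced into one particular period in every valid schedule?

No

Physics can be period 3 (e.g. Algebra=period 1, Robotics=period 2, Calculus=period 3, HCI=period 1, Econ=period 1, Physics=period 3) or period 4 (e.g. Econ in period 1; Calculus in period 3; Algebra in period 1; Physics in period 4; Robotics in period 2; HCI in period 1).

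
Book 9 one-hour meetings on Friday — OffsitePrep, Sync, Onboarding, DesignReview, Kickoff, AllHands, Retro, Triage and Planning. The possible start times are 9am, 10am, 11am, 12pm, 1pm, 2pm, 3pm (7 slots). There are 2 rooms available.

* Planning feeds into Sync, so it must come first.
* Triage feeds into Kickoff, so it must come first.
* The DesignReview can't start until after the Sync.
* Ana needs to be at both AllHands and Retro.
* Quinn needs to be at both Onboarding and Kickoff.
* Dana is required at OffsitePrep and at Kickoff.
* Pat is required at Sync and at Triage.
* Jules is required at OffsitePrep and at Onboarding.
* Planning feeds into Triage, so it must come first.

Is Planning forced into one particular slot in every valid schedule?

Planning can be 9am (e.g. Triage in 11am; Retro in 1pm; Sync in 10am; OffsitePrep in 9am; Planning in 9am; Kickoff in 12pm; DesignReview in 11am; Onboarding in 10am; AllHands in 12pm) or 10am (e.g. AllHands=9am; Kickoff=1pm; OffsitePrep=9am; Planning=10am; Sync=11am; Retro=11am; Triage=12pm; Onboarding=10am; DesignReview=12pm).

No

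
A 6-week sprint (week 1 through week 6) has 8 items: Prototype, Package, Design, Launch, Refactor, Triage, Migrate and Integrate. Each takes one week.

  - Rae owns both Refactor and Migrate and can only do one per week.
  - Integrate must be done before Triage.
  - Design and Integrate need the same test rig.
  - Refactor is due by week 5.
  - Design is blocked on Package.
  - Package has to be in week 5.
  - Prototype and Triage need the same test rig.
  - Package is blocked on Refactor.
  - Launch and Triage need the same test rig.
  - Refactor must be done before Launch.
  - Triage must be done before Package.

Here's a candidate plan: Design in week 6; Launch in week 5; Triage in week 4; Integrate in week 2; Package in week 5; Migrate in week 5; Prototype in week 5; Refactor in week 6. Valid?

Triage must be done before Package — holds.
Integrate must be done before Triage — holds.
Design is blocked on Package — holds.
Package is blocked on Refactor — violated.
Refactor must be done before Launch — violated.
Rae owns both Refactor and Migrate and can only do one per week — holds.
Refactor is due by week 5 — violated.
Prototype and Triage need the same test rig — holds.
Package has to be in week 5 — holds.
Design and Integrate need the same test rig — holds.
Launch and Triage need the same test rig — holds.

No — it violates: Refactor is due by week 5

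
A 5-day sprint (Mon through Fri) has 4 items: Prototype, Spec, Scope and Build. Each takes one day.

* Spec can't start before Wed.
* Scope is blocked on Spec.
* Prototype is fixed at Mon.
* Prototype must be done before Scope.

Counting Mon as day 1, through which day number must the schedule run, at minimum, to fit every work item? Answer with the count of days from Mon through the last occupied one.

4 days

The precedence chain requires at least 2 distinct days.
Propagating the time windows through the other constraints, Scope can't land before Thu — that is day 4 counting from Mon — so the schedule must run through at least 4 days.
4 works (last occupied day: Thu): for example Build in Mon, Spec in Wed, Prototype in Mon, Scope in Thu.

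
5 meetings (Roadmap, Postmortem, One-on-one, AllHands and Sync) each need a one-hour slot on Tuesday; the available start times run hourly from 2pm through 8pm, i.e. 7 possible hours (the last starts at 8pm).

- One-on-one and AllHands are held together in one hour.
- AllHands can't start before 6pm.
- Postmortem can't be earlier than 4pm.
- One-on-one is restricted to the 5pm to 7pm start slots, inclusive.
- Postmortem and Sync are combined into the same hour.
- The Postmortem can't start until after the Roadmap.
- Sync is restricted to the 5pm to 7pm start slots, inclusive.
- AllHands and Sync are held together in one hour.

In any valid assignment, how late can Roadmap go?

6pm

Downstream work caps Roadmap at 6pm.
Roadmap at 6pm is achievable: AllHands=7pm; Postmortem=7pm; Roadmap=6pm; Sync=7pm; One-on-one=7pm.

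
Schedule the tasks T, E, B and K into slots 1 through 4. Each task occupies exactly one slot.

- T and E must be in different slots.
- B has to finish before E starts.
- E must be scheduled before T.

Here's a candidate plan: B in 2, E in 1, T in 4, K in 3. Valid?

B has to finish before E starts — violated.
T and E must be in different slots — holds.
E must be scheduled before T — holds.

Invalid. B has to finish before E starts.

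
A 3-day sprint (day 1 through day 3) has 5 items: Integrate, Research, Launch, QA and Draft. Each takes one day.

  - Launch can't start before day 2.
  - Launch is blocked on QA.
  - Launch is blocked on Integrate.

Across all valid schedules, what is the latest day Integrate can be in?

Downstream work caps Integrate at day 2.
Integrate at day 2 is achievable: Draft in day 1; Launch in day 3; QA in day 1; Research in day 1; Integrate in day 2.

day 2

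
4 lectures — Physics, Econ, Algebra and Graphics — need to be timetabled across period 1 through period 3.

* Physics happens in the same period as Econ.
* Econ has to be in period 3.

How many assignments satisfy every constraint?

9

Splitting on Algebra: it can be period 1 (3), period 2 (3), period 3 (3). Listing each branch's schedules as (Physics, Econ, Graphics) by period number:
Algebra=period 1: (3,3,1) (3,3,2) (3,3,3) — 3.
Algebra=period 2: (3,3,1) (3,3,2) (3,3,3) — 3.
Algebra=period 3: (3,3,1) (3,3,2) (3,3,3) — 3.
Summing: 3 + 3 + 3 = 9.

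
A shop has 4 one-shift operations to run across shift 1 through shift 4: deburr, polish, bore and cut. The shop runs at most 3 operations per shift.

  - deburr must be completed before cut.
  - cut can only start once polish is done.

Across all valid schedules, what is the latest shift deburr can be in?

Downstream work caps deburr at shift 3.
deburr at shift 3 is achievable: bore -> shift 1; cut -> shift 4; polish -> shift 1; deburr -> shift 3.

shift 3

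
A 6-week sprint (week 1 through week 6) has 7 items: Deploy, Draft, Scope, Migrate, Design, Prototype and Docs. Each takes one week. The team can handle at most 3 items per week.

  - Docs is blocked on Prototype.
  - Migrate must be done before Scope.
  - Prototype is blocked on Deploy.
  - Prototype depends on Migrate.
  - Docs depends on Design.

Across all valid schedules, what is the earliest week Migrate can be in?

Downstream work caps Migrate at week 4.
Migrate at week 1 is achievable: Migrate=week 1, Draft=week 2, Deploy=week 1, Prototype=week 2, Scope=week 2, Docs=week 3, Design=week 1.

week 1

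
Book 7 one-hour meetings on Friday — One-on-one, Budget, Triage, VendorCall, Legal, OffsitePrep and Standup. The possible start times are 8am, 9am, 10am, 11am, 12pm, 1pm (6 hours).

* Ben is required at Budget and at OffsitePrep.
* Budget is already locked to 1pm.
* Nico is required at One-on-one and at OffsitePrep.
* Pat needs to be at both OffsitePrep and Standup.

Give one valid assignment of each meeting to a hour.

OffsitePrep=9am; One-on-one=8am; Legal=8am; Budget=1pm; Triage=8am; Standup=8am; VendorCall=8am

Checking: Budget(1pm) != OffsitePrep(9am); One-on-one(8am) != OffsitePrep(9am); OffsitePrep(9am) != Standup(8am); Budget=1pm in [1pm,1pm].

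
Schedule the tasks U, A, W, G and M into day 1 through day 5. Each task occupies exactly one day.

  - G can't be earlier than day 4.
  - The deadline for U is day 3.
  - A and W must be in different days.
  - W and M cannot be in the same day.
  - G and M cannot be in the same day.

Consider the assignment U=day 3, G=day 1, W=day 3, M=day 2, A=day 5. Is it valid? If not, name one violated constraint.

Invalid. G can't be earlier than day 4.

W and M cannot be in the same day — holds.
The deadline for U is day 3 — holds.
G can't be earlier than day 4 — violated.
G and M cannot be in the same day — holds.
A and W must be in different days — holds.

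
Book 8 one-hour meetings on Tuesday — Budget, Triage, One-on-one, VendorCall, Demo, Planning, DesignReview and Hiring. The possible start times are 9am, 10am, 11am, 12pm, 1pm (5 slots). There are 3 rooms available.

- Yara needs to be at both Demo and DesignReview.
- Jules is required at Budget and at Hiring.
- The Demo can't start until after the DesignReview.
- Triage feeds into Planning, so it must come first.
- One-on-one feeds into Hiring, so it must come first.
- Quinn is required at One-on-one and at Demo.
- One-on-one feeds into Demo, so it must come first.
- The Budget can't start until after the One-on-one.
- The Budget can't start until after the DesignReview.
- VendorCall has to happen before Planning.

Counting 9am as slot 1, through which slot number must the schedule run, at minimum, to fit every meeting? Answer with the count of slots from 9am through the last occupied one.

The precedence chain requires at least 2 distinct slots.
With at most 3 per slot and 8 meetings, at least 3 slots are needed.
3 works (last occupied slot: 11am): for example Budget=10am; Planning=11am; Hiring=11am; Demo=10am; Triage=9am; VendorCall=10am; One-on-one=9am; DesignReview=9am.

3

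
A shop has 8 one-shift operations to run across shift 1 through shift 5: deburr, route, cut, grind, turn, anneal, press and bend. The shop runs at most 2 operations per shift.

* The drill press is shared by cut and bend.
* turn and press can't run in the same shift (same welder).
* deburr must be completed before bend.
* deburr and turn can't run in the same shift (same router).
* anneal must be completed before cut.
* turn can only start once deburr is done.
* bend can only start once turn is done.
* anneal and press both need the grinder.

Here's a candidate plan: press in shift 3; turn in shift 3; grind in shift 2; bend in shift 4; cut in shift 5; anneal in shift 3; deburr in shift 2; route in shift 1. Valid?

anneal must be completed before cut — holds.
deburr and turn can't run in the same shift (same router) — holds.
anneal and press both need the grinder — violated.
bend can only start once turn is done — holds.
turn and press can't run in the same shift (same welder) — violated.
The shop runs at most 2 operations per shift — violated.
turn can only start once deburr is done — holds.
deburr must be completed before bend — holds.
The drill press is shared by cut and bend — holds.

No. turn and press can't run in the same shift (same welder) is not satisfied.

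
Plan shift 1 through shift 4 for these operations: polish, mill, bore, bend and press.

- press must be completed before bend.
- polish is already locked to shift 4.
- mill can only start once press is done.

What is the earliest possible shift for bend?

Precedence pushes bend to at least shift 2.
bend at shift 2 is achievable: bore -> shift 1; polish -> shift 4; mill -> shift 2; bend -> shift 2; press -> shift 1.

shift 2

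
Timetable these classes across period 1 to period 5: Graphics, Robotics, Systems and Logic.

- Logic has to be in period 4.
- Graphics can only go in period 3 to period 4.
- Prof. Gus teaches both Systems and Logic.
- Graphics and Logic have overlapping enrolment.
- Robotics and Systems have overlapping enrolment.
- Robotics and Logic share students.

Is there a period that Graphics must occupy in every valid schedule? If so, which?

period 3

Graphics's window is period 3–period 4.
Logic is fixed at period 4, and Graphics can't share a period with Logic.
So Graphics must be period 3.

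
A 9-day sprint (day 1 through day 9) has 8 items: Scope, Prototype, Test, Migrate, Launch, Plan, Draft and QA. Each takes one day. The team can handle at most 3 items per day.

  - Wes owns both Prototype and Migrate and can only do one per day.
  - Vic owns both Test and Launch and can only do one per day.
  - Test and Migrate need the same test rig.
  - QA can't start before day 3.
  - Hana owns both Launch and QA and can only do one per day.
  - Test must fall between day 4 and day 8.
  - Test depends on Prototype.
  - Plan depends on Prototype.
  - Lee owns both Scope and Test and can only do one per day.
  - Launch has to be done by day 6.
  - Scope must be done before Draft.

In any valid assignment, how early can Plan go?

day 2

Precedence pushes Plan to at least day 2.
Plan at day 2 is achievable: QA -> day 3; Scope -> day 1; Draft -> day 2; Launch -> day 1; Plan -> day 2; Prototype -> day 1; Test -> day 4; Migrate -> day 2.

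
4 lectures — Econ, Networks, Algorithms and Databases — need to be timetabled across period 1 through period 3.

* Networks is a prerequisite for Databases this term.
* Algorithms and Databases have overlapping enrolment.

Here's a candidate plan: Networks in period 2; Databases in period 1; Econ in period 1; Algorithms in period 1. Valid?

Algorithms and Databases have overlapping enrolment — violated.
Networks is a prerequisite for Databases this term — violated.

Invalid. Networks is a prerequisite for Databases this term.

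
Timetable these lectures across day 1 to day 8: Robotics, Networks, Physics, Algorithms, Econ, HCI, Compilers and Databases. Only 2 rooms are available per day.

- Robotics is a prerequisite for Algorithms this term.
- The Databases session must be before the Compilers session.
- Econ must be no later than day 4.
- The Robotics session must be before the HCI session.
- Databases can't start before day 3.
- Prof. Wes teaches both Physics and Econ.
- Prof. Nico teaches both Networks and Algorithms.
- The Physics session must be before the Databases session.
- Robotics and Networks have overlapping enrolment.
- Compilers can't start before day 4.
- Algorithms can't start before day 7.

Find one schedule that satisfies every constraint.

Networks in day 3, Algorithms in day 7, Physics in day 2, HCI in day 2, Econ in day 1, Compilers in day 4, Robotics in day 1, Databases in day 3

Checking: Databases(day 3) before Compilers(day 4); Robotics(day 1) before HCI(day 2); Robotics(day 1) before Algorithms(day 7); Physics(day 2) before Databases(day 3); Robotics(day 1) != Networks(day 3); Networks(day 3) != Algorithms(day 7); Physics(day 2) != Econ(day 1); Compilers=day 4 in [day 4,day 8]; Algorithms=day 7 in [day 7,day 8]; Databases=day 3 in [day 3,day 8]; Econ=day 1 in [day 1,day 4]; max 2 per day (cap 2).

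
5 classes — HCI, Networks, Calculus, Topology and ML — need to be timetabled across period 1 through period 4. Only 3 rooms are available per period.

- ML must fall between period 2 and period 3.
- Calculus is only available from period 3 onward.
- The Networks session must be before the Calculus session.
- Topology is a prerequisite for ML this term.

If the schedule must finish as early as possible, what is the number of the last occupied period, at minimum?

3

The precedence chain requires at least 2 distinct periods.
With at most 3 per period and 5 classes, at least 2 periods are needed.
Calculus can't be placed before period 3, so the schedule must run through at least period 3.
3 works (last occupied period: period 3): for example Calculus=period 3; ML=period 2; Topology=period 1; HCI=period 1; Networks=period 1.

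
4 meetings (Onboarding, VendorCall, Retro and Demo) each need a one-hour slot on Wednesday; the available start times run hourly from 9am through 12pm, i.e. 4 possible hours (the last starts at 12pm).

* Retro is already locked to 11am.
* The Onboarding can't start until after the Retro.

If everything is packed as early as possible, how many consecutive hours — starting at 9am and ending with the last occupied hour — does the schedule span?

The precedence chain requires at least 2 distinct hours.
Propagating the time windows through the other constraints, Onboarding can't land before 12pm — that is hour 4 counting from 9am — so the schedule must run through at least 4 hours.
4 works (last occupied hour: 12pm): for example Retro=11am; Onboarding=12pm; Demo=9am; VendorCall=9am.

4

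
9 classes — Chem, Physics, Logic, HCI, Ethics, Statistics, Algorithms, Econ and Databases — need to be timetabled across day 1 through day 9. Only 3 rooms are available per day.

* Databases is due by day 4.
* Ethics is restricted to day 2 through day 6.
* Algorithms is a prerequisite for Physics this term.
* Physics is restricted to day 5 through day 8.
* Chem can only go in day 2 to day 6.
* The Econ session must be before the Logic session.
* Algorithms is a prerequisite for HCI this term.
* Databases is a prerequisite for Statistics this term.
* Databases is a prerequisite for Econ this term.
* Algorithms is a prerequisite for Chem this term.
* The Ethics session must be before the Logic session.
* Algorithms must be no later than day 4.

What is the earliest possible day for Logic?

Precedence pushes Logic to at least day 3.
Logic at day 3 is achievable: Algorithms -> day 1, Ethics -> day 2, Statistics -> day 3, Physics -> day 5, Databases -> day 1, Logic -> day 3, Chem -> day 2, HCI -> day 3, Econ -> day 2.

day 3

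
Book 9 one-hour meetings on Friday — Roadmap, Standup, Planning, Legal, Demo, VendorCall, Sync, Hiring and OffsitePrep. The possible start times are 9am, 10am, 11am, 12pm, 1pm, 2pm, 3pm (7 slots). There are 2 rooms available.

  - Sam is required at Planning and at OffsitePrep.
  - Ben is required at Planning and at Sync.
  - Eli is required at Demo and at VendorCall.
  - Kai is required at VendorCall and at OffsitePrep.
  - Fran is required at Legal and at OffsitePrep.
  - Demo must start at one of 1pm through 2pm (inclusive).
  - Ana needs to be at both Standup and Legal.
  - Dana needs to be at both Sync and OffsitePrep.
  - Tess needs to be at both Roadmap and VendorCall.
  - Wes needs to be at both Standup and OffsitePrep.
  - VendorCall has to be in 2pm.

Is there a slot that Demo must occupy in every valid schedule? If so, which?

1pm

Demo's window is 1pm–2pm.
VendorCall is fixed at 2pm, and Demo can't share a slot with VendorCall.
So Demo must be 1pm.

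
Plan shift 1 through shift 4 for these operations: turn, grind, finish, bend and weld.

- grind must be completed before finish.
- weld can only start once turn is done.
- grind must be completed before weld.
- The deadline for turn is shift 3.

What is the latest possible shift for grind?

Downstream work caps grind at shift 3.
grind at shift 3 is achievable: turn -> shift 1, weld -> shift 4, bend -> shift 1, finish -> shift 4, grind -> shift 3.

shift 3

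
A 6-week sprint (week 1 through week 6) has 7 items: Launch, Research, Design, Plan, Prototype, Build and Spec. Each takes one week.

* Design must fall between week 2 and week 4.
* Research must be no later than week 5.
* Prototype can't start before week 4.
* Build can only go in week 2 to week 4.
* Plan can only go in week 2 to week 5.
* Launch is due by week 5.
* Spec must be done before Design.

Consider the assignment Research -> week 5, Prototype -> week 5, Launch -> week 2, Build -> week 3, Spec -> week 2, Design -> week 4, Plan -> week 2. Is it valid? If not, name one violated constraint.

Prototype can't start before week 4 — holds.
Spec must be done before Design — holds.
Design must fall between week 2 and week 4 — holds.
Launch is due by week 5 — holds.
Plan can only go in week 2 to week 5 — holds.
Build can only go in week 2 to week 4 — holds.
Research must be no later than week 5 — holds.

Valid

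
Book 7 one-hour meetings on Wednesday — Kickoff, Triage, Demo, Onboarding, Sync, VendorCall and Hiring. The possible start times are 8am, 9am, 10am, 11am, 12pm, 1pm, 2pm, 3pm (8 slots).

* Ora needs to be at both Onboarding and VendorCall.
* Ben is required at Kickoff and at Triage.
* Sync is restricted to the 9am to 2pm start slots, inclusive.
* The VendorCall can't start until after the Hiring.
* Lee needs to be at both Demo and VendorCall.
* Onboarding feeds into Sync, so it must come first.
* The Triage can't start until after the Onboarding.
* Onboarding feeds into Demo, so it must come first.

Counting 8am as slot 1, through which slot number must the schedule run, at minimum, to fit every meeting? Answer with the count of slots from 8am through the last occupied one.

The precedence chain requires at least 2 distinct slots.
Could 2 slots be enough, i.e. nothing placed later than 9am? No: Sync's window within 2 slots is {9am}; Onboarding must come before Sync (at 9am or earlier) → {8am}; VendorCall must come after Hiring (at 8am or later) → {9am}; Demo must come after Onboarding (at 8am or later) → {9am}; VendorCall can't share with Demo (9am) → nothing is left.
So 2 slots is not enough.
3 works (last occupied slot: 10am): for example Hiring=8am, VendorCall=10am, Kickoff=8am, Onboarding=8am, Demo=9am, Sync=9am, Triage=9am.

3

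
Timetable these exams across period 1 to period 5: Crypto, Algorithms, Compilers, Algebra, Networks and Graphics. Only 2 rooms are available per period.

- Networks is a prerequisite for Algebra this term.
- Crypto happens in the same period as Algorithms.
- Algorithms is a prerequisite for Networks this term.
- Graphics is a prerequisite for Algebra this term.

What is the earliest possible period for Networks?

Precedence pushes Networks to at least period 2; downstream work caps Networks at period 4.
Networks at period 2 is achievable: Compilers in period 3, Algebra in period 3, Algorithms in period 1, Networks in period 2, Crypto in period 1, Graphics in period 2.

period 2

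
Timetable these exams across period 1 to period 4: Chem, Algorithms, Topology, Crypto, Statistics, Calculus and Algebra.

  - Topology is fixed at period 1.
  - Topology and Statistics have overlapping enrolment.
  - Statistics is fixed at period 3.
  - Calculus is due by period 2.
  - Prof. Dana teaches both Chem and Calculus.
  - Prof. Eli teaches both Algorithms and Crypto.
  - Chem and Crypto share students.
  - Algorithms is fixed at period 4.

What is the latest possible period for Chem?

Chem at period 4 is achievable: Chem in period 4, Crypto in period 1, Calculus in period 1, Algebra in period 1, Topology in period 1, Algorithms in period 4, Statistics in period 3.

period 4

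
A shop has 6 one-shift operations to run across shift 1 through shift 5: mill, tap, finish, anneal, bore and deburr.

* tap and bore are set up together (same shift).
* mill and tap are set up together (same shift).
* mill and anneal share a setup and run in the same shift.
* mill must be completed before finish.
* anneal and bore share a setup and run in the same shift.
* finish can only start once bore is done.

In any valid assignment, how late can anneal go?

shift 4

Anneal must be in the same shift as mill, which can't be after shift 4, so anneal is at most shift 4.
anneal at shift 4 is achievable: finish -> shift 5, bore -> shift 4, anneal -> shift 4, mill -> shift 4, tap -> shift 4, deburr -> shift 1.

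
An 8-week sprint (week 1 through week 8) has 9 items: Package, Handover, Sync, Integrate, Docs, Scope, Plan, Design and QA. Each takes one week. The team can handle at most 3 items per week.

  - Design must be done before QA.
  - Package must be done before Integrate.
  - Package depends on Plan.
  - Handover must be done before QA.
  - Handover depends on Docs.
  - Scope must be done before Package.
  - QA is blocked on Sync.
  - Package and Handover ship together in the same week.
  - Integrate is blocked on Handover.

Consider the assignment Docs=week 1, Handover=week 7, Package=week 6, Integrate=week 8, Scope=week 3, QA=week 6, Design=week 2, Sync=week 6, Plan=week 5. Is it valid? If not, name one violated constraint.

Invalid. Handover must be done before QA.

Package must be done before Integrate — holds.
Scope must be done before Package — holds.
Design must be done before QA — holds.
Package depends on Plan — holds.
QA is blocked on Sync — violated.
The team can handle at most 3 items per week — holds.
Package and Handover ship together in the same week — violated.
Handover depends on Docs — holds.
Handover must be done before QA — violated.
Integrate is blocked on Handover — holds.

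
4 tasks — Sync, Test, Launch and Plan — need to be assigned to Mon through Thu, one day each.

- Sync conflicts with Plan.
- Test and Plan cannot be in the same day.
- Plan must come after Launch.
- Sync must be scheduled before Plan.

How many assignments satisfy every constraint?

Splitting on Sync: it can be Mon (18), Tue (15), Wed (9). Listing each branch's schedules as (Test, Launch, Plan):
Sync=Mon: (Mon,Mon,Tue) (Mon,Mon,Wed) (Mon,Mon,Thu) (Mon,Tue,Wed) (Mon,Tue,Thu) (Mon,Wed,Thu) (Tue,Mon,Wed) (Tue,Mon,Thu) (Tue,Tue,Wed) (Tue,Tue,Thu) (Tue,Wed,Thu) (Wed,Mon,Tue) (Wed,Mon,Thu) (Wed,Tue,Thu) (Wed,Wed,Thu) (Thu,Mon,Tue) (Thu,Mon,Wed) (Thu,Tue,Wed) — 18.
Sync=Tue: (Mon,Mon,Wed) (Mon,Mon,Thu) (Mon,Tue,Wed) (Mon,Tue,Thu) (Mon,Wed,Thu) (Tue,Mon,Wed) (Tue,Mon,Thu) (Tue,Tue,Wed) (Tue,Tue,Thu) (Tue,Wed,Thu) (Wed,Mon,Thu) (Wed,Tue,Thu) (Wed,Wed,Thu) (Thu,Mon,Wed) (Thu,Tue,Wed) — 15.
Sync=Wed: (Mon,Mon,Thu) (Mon,Tue,Thu) (Mon,Wed,Thu) (Tue,Mon,Thu) (Tue,Tue,Thu) (Tue,Wed,Thu) (Wed,Mon,Thu) (Wed,Tue,Thu) (Wed,Wed,Thu) — 9.
Summing: 18 + 15 + 9 = 42.

42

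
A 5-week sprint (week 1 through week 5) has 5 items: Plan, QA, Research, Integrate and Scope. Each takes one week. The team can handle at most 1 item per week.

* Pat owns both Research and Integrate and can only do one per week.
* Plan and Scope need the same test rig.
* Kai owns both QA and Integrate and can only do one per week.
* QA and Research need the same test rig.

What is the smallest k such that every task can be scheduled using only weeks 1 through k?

5

With at most 1 per week and 5 tasks, at least 5 weeks are needed.
5 works (last occupied week: week 5): for example Plan=week 1, QA=week 2, Scope=week 5, Research=week 3, Integrate=week 4.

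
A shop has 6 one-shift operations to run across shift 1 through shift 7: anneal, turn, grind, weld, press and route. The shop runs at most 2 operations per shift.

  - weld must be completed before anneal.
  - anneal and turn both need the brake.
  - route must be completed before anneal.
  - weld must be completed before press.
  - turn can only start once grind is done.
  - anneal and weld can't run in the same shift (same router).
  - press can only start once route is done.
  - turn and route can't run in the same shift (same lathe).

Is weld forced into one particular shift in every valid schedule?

weld can be shift 1 (e.g. route=shift 1, weld=shift 1, anneal=shift 2, press=shift 2, grind=shift 3, turn=shift 4) or shift 2 (e.g. anneal=shift 3, grind=shift 1, weld=shift 2, turn=shift 2, press=shift 3, route=shift 1).

No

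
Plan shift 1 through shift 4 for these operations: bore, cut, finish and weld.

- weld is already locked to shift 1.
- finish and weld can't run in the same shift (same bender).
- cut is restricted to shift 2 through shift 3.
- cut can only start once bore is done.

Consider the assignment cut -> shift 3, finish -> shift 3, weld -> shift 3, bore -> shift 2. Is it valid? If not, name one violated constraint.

No — it violates: finish and weld can't run in the same shift (same bender)

weld is already locked to shift 1 — violated.
finish and weld can't run in the same shift (same bender) — violated.
cut can only start once bore is done — holds.
cut is restricted to shift 2 through shift 3 — holds.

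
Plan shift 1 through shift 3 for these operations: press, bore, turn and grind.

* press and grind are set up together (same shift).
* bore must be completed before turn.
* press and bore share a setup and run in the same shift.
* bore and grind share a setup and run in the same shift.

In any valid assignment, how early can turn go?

Precedence pushes turn to at least shift 2.
turn at shift 2 is achievable: turn=shift 2; press=shift 1; bore=shift 1; grind=shift 1.

shift 2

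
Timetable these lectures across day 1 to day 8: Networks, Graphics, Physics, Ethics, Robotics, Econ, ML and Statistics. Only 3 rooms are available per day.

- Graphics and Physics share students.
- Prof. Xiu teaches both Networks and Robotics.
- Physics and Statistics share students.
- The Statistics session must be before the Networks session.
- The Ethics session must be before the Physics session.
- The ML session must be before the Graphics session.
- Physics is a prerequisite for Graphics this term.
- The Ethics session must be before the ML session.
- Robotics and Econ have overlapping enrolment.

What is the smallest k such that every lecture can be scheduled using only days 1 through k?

3

The precedence chain requires at least 3 distinct days.
With at most 3 per day and 8 lectures, at least 3 days are needed.
3 works (last occupied day: day 3): for example Statistics -> day 1, Graphics -> day 3, ML -> day 2, Networks -> day 2, Econ -> day 3, Robotics -> day 1, Physics -> day 2, Ethics -> day 1.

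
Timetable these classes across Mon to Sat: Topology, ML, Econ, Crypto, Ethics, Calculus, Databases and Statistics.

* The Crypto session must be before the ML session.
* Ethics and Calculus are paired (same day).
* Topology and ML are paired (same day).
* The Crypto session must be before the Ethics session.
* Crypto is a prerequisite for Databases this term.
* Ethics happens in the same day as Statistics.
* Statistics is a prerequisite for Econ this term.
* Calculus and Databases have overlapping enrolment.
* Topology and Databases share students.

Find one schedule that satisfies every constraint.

Statistics=Tue; Calculus=Tue; Databases=Wed; Ethics=Tue; Econ=Wed; Topology=Tue; ML=Tue; Crypto=Mon

Checking: Statistics(Tue) before Econ(Wed); Crypto(Mon) before ML(Tue); Crypto(Mon) before Ethics(Tue); Crypto(Mon) before Databases(Wed); Topology(Tue) != Databases(Wed); Calculus(Tue) != Databases(Wed); Topology = ML = Tue; Ethics = Statistics = Tue; Ethics = Calculus = Tue.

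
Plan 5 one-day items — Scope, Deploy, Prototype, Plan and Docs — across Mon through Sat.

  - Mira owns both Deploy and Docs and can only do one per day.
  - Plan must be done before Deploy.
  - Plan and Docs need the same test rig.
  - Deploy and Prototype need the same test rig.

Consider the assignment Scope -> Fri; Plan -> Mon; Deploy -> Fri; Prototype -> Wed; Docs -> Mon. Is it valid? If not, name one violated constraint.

Plan must be done before Deploy — holds.
Mira owns both Deploy and Docs and can only do one per day — holds.
Deploy and Prototype need the same test rig — holds.
Plan and Docs need the same test rig — violated.

Invalid. Plan and Docs need the same test rig.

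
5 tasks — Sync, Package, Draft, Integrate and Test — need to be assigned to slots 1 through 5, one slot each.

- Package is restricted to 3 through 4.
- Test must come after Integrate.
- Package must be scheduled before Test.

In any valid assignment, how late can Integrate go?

4

Downstream work caps Integrate at 4.
Integrate at 4 is achievable: Integrate in 4, Draft in 1, Test in 5, Package in 3, Sync in 1.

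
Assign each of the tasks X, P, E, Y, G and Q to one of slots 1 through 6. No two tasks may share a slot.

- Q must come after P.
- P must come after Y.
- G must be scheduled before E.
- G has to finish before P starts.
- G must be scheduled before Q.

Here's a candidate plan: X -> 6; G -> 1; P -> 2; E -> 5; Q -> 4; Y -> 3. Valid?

G must be scheduled before E — holds.
G has to finish before P starts — holds.
P must come after Y — violated.
Q must come after P — holds.
G must be scheduled before Q — holds.
No two tasks may share a slot — holds.

No. P must come after Y is not satisfied.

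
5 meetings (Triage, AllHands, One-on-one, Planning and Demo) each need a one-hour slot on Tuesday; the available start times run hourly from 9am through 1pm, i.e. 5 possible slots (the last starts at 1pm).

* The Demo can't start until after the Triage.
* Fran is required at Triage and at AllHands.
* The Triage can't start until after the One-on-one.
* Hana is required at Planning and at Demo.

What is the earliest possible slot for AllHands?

9am

AllHands at 9am is achievable: One-on-one in 9am; Triage in 10am; Planning in 9am; AllHands in 9am; Demo in 11am.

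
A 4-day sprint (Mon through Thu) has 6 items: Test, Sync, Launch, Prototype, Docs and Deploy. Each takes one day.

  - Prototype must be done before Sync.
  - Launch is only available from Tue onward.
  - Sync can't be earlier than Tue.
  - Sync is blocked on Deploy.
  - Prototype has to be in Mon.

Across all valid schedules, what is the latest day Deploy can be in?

Wed

Downstream work caps Deploy at Wed.
Deploy at Wed is achievable: Docs in Mon; Prototype in Mon; Test in Mon; Launch in Tue; Sync in Thu; Deploy in Wed.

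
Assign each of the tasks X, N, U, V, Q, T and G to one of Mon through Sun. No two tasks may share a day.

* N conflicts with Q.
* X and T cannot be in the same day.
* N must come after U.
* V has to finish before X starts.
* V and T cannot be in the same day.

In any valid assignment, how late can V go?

Downstream work caps V at Sat.
V at Sat is achievable: N in Tue; U in Mon; G in Fri; X in Sun; V in Sat; Q in Wed; T in Thu.

Sat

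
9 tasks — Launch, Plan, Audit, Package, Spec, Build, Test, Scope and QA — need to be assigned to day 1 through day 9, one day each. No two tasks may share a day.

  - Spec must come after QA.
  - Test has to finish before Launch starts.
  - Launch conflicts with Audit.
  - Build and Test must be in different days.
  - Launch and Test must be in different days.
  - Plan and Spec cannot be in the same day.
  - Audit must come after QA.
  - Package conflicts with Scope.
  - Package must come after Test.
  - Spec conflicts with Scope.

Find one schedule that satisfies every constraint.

Spec -> day 6, Test -> day 1, Scope -> day 9, QA -> day 2, Build -> day 8, Audit -> day 4, Launch -> day 3, Package -> day 5, Plan -> day 7

Checking: QA(day 2) before Spec(day 6); Test(day 1) before Launch(day 3); Test(day 1) before Package(day 5); QA(day 2) before Audit(day 4); Spec(day 6) != Scope(day 9); Plan(day 7) != Spec(day 6); Launch(day 3) != Test(day 1); Package(day 5) != Scope(day 9); Launch(day 3) != Audit(day 4); Build(day 8) != Test(day 1); max 1 per day (cap 1).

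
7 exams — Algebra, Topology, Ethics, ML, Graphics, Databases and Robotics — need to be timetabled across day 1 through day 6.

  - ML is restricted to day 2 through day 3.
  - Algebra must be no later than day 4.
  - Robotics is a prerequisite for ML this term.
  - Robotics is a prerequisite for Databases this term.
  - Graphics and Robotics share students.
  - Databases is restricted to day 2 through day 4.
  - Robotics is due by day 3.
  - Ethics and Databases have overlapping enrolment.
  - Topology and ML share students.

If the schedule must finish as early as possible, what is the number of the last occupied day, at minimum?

day 2

The precedence chain requires at least 2 distinct days.
2 works (last occupied day: day 2): for example Algebra in day 1, ML in day 2, Topology in day 1, Databases in day 2, Ethics in day 1, Robotics in day 1, Graphics in day 2.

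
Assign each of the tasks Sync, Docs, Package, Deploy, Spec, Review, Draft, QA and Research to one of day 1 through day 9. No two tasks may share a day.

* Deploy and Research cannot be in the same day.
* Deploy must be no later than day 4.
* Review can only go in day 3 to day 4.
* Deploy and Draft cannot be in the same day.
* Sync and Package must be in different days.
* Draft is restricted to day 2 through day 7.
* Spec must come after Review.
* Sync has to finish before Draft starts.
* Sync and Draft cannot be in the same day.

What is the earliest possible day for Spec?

Precedence pushes Spec to at least day 4.
Spec at day 4 is achievable: Package=day 7, Docs=day 6, Research=day 9, Sync=day 2, Review=day 3, Spec=day 4, Draft=day 5, Deploy=day 1, QA=day 8.

day 4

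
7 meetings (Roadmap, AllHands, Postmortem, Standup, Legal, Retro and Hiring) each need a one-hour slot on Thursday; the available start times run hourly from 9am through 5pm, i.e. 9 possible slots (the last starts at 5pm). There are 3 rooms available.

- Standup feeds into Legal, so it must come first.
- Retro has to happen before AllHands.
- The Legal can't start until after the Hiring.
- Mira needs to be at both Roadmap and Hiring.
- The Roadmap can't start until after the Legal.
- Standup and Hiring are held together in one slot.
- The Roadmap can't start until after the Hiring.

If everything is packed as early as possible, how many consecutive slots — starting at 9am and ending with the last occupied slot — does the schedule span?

The precedence chain requires at least 3 distinct slots.
With at most 3 per slot and 7 meetings, at least 3 slots are needed.
3 works (last occupied slot: 11am): for example Standup in 9am, Retro in 9am, AllHands in 10am, Hiring in 9am, Postmortem in 10am, Roadmap in 11am, Legal in 10am.

3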